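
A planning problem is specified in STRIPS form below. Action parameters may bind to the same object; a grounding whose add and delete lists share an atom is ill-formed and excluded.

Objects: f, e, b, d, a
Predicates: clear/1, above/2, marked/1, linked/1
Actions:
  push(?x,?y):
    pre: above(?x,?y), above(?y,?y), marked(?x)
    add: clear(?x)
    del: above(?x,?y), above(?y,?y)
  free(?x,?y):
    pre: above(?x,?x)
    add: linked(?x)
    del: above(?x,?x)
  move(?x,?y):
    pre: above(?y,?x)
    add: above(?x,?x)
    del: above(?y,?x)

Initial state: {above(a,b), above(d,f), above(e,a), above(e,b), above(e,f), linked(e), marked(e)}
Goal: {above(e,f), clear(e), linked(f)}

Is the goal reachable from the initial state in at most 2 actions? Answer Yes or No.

No

1. move(f,d)  →  {above(a,b), above(e,a), above(e,b), above(e,f), above(f,f), linked(e), marked(e)}
2. free(f,f)  →  {above(a,b), above(e,a), above(e,b), above(e,f), linked(e), linked(f), marked(e)}
3. move(b,a)  →  {above(b,b), above(e,a), above(e,b), above(e,f), linked(e), linked(f), marked(e)}
4. push(e,b)  →  {above(e,a), above(e,f), clear(e), linked(e), linked(f), marked(e)}
optimal plan length = 4; 4 > 2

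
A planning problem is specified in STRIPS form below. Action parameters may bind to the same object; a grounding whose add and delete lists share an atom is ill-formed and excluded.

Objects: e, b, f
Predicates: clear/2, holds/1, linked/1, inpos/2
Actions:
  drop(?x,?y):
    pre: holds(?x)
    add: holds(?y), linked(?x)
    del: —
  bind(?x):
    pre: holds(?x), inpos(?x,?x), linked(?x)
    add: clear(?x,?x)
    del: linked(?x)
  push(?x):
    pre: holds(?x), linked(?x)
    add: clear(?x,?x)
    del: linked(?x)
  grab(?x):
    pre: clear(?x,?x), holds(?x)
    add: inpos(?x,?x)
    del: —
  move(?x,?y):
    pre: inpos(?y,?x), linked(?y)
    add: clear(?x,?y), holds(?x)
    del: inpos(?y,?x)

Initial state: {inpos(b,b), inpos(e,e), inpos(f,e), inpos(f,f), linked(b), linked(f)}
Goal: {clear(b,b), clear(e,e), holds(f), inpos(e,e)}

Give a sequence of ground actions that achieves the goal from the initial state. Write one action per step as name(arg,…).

1. move(e,f)  →  {clear(e,f), holds(e), inpos(b,b), inpos(e,e), inpos(f,f), linked(b), linked(f)}
2. drop(e,f)  →  {clear(e,f), holds(e), holds(f), inpos(b,b), inpos(e,e), inpos(f,f), linked(b), linked(e), linked(f)}
3. bind(e)  →  {clear(e,e), clear(e,f), holds(e), holds(f), inpos(b,b), inpos(e,e), inpos(f,f), linked(b), linked(f)}
4. move(b,b)  →  {clear(b,b), clear(e,e), clear(e,f), holds(b), holds(e), holds(f), inpos(e,e), inpos(f,f), linked(b), linked(f)}

move(e,f); drop(e,f); bind(e); move(b,b)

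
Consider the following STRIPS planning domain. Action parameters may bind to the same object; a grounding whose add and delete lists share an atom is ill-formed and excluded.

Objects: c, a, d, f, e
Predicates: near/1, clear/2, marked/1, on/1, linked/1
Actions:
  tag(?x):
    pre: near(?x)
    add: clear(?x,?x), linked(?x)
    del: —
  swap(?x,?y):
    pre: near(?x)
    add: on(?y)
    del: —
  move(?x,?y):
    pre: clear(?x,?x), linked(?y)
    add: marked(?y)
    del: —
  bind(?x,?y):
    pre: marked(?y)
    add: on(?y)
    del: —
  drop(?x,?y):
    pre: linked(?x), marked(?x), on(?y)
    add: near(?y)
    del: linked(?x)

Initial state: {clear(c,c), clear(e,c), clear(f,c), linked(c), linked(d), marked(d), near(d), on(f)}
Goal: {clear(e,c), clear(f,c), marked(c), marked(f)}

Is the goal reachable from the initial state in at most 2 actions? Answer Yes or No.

No

1. move(c,c)  →  {clear(c,c), clear(e,c), clear(f,c), linked(c), linked(d), marked(c), marked(d), near(d), on(f)}
2. drop(c,f)  →  {clear(c,c), clear(e,c), clear(f,c), linked(d), marked(c), marked(d), near(d), near(f), on(f)}
3. tag(f)  →  {clear(c,c), clear(e,c), clear(f,c), clear(f,f), linked(d), linked(f), marked(c), marked(d), near(d), near(f), on(f)}
4. move(c,f)  →  {clear(c,c), clear(e,c), clear(f,c), clear(f,f), linked(d), linked(f), marked(c), marked(d), marked(f), near(d), near(f), on(f)}
optimal plan length = 4; 4 > 2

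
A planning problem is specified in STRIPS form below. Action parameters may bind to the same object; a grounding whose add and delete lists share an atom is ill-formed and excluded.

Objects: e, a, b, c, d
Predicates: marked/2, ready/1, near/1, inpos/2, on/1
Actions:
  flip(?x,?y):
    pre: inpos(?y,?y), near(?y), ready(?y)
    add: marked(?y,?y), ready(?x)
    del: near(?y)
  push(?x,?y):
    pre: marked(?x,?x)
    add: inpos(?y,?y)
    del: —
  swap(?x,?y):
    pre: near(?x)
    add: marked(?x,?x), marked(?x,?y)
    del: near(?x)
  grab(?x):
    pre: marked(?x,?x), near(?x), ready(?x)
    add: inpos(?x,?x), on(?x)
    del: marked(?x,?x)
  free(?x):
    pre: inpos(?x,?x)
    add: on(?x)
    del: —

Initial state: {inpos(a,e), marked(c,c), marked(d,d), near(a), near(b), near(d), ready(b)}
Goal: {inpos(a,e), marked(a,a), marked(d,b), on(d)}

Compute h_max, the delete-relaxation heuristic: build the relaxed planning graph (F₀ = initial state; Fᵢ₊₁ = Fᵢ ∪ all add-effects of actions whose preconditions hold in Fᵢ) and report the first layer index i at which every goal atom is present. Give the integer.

F0 = init (7 atoms)
F1 = F0 ∪ {inpos(a,a), inpos(b,b), inpos(c,c), inpos(d,d), inpos(e,e), marked(a,a), marked(a,b), marked(a,c), marked(a,d), marked(a,e), marked(b,a), marked(b,b), marked(b,c), marked(b,d), marked(b,e), marked(d,a), marked(d,b), marked(d,c), marked(d,e)}  (26 atoms)
F2 = F1 ∪ {on(a), on(b), on(c), on(d), on(e), ready(a), ready(c), ready(d), ready(e)}  (35 atoms)
goal ⊆ F2  ⇒  h_max = 2

2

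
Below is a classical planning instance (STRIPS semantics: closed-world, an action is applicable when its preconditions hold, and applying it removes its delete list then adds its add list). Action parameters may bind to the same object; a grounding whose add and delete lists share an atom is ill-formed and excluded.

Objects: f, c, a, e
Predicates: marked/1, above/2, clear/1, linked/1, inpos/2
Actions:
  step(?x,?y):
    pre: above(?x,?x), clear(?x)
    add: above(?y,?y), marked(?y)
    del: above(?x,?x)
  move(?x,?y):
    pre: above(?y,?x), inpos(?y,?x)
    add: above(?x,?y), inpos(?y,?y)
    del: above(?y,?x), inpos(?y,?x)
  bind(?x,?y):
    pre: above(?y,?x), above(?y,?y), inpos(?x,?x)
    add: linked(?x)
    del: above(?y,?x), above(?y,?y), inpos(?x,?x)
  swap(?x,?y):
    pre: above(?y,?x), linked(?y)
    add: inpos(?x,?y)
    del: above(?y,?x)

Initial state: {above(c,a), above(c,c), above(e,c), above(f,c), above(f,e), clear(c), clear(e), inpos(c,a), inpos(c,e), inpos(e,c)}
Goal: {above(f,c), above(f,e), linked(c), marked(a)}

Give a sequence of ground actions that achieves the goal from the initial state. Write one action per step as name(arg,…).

1. step(c,a)  →  {above(a,a), above(c,a), above(e,c), above(f,c), above(f,e), clear(c), clear(e), inpos(c,a), inpos(c,e), inpos(e,c), marked(a)}
2. move(a,c)  →  {above(a,a), above(a,c), above(e,c), above(f,c), above(f,e), clear(c), clear(e), inpos(c,c), inpos(c,e), inpos(e,c), marked(a)}
3. bind(c,a)  →  {above(e,c), above(f,c), above(f,e), clear(c), clear(e), inpos(c,e), inpos(e,c), linked(c), marked(a)}

step(c,a); move(a,c); bind(c,a)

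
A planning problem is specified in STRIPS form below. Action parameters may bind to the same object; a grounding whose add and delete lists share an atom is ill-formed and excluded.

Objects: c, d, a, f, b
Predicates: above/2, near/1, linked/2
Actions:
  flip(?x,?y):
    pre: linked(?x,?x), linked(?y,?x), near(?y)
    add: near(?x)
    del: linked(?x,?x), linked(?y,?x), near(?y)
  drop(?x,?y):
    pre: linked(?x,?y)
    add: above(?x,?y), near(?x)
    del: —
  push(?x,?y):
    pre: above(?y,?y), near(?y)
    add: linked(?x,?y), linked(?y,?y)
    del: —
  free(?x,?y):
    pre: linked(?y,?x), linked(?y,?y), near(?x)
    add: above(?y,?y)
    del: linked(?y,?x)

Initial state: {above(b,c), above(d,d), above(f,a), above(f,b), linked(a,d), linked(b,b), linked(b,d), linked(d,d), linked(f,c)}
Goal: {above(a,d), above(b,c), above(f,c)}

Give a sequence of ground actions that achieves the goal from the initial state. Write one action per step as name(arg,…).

1. drop(a,d)  →  {above(a,d), above(b,c), above(d,d), above(f,a), above(f,b), linked(a,d), linked(b,b), linked(b,d), linked(d,d), linked(f,c), near(a)}
2. drop(f,c)  →  {above(a,d), above(b,c), above(d,d), above(f,a), above(f,b), above(f,c), linked(a,d), linked(b,b), linked(b,d), linked(d,d), linked(f,c), near(a), near(f)}

drop(a,d); drop(f,c)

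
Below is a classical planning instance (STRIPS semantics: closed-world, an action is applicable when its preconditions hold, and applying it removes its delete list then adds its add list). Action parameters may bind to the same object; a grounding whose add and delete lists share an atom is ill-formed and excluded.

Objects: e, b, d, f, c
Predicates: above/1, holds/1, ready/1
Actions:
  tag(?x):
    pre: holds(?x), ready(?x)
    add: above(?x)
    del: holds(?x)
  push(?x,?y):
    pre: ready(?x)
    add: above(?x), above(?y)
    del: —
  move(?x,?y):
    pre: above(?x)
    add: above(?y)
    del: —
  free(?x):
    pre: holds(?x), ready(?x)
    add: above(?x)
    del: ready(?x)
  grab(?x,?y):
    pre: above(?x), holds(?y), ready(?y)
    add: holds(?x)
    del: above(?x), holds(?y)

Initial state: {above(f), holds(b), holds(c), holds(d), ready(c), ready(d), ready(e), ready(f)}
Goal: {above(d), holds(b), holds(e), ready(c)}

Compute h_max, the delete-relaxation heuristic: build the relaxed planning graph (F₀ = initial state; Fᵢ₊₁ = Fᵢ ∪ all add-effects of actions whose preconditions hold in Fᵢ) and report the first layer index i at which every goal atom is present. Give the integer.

2

F0 = init (8 atoms)
F1 = F0 ∪ {above(b), above(c), above(d), above(e), holds(f)}  (13 atoms)
F2 = F1 ∪ {holds(e)}  (14 atoms)
goal ⊆ F2  ⇒  h_max = 2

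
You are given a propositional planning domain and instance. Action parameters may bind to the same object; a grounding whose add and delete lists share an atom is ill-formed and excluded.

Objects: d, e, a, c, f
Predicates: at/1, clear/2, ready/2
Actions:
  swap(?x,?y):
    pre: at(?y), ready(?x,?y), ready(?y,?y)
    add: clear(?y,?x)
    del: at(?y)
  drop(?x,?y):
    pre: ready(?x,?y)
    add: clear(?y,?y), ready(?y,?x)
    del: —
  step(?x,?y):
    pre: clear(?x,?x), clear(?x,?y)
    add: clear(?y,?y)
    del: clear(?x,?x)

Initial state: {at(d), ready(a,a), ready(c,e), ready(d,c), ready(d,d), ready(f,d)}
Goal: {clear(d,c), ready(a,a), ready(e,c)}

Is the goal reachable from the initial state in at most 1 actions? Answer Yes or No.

No

1. drop(d,c)  →  {at(d), clear(c,c), ready(a,a), ready(c,d), ready(c,e), ready(d,c), ready(d,d), ready(f,d)}
2. swap(c,d)  →  {clear(c,c), clear(d,c), ready(a,a), ready(c,d), ready(c,e), ready(d,c), ready(d,d), ready(f,d)}
3. drop(c,e)  →  {clear(c,c), clear(d,c), clear(e,e), ready(a,a), ready(c,d), ready(c,e), ready(d,c), ready(d,d), ready(e,c), ready(f,d)}
optimal plan length = 3; 3 > 1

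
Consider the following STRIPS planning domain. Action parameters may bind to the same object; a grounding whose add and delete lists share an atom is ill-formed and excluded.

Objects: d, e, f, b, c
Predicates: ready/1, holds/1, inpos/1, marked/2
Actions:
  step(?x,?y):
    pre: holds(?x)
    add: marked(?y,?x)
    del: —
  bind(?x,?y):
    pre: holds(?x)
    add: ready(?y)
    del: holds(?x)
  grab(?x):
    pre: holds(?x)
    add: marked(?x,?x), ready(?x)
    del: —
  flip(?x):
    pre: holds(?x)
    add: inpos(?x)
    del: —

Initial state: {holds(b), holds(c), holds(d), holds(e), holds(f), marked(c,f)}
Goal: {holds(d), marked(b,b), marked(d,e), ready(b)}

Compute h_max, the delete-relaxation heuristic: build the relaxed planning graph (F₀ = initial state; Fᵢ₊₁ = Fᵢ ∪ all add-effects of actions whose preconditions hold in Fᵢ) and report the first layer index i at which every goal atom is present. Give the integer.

F0 = init (6 atoms)
F1 = F0 ∪ {inpos(b), inpos(c), inpos(d), inpos(e), inpos(f), marked(b,b), marked(b,c), marked(b,d), marked(b,e), marked(b,f), marked(c,b), marked(c,c), marked(c,d), marked(c,e), marked(d,b), marked(d,c), marked(d,d), marked(d,e), marked(d,f), marked(e,b), marked(e,c), marked(e,d), marked(e,e), marked(e,f), marked(f,b), marked(f,c), marked(f,d), marked(f,e), marked(f,f), ready(b), ready(c), ready(d), ready(e), ready(f)}  (40 atoms)
goal ⊆ F1  ⇒  h_max = 1

1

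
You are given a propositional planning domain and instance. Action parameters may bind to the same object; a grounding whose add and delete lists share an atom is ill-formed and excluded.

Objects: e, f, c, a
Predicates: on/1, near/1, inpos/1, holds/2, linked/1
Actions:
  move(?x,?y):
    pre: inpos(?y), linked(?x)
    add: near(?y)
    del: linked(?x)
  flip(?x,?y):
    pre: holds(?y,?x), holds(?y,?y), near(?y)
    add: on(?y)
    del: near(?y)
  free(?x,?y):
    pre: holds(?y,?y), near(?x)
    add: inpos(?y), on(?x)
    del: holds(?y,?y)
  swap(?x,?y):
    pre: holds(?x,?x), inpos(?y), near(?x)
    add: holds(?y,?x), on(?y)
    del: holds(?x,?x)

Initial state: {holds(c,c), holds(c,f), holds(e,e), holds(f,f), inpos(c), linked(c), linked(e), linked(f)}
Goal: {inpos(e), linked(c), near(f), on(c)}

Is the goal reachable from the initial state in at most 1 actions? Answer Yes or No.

No

1. move(e,c)  →  {holds(c,c), holds(c,f), holds(e,e), holds(f,f), inpos(c), linked(c), linked(f), near(c)}
2. free(c,e)  →  {holds(c,c), holds(c,f), holds(f,f), inpos(c), inpos(e), linked(c), linked(f), near(c), on(c)}
3. free(c,f)  →  {holds(c,c), holds(c,f), inpos(c), inpos(e), inpos(f), linked(c), linked(f), near(c), on(c)}
4. move(f,f)  →  {holds(c,c), holds(c,f), inpos(c), inpos(e), inpos(f), linked(c), near(c), near(f), on(c)}
optimal plan length = 4; 4 > 1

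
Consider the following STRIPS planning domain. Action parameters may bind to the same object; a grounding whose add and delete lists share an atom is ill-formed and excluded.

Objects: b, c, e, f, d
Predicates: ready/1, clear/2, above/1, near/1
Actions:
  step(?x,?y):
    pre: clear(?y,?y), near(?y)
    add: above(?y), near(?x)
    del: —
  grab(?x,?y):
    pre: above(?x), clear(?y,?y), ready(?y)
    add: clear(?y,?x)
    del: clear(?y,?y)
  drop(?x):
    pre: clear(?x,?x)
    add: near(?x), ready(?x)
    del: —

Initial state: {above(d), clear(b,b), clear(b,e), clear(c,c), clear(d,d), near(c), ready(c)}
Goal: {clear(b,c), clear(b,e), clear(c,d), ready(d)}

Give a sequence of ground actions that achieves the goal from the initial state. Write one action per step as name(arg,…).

1. step(b,c)  →  {above(c), above(d), clear(b,b), clear(b,e), clear(c,c), clear(d,d), near(b), near(c), ready(c)}
2. grab(d,c)  →  {above(c), above(d), clear(b,b), clear(b,e), clear(c,d), clear(d,d), near(b), near(c), ready(c)}
3. drop(b)  →  {above(c), above(d), clear(b,b), clear(b,e), clear(c,d), clear(d,d), near(b), near(c), ready(b), ready(c)}
4. grab(c,b)  →  {above(c), above(d), clear(b,c), clear(b,e), clear(c,d), clear(d,d), near(b), near(c), ready(b), ready(c)}
5. drop(d)  →  {above(c), above(d), clear(b,c), clear(b,e), clear(c,d), clear(d,d), near(b), near(c), near(d), ready(b), ready(c), ready(d)}

step(b,c); grab(d,c); drop(b); grab(c,b); drop(d)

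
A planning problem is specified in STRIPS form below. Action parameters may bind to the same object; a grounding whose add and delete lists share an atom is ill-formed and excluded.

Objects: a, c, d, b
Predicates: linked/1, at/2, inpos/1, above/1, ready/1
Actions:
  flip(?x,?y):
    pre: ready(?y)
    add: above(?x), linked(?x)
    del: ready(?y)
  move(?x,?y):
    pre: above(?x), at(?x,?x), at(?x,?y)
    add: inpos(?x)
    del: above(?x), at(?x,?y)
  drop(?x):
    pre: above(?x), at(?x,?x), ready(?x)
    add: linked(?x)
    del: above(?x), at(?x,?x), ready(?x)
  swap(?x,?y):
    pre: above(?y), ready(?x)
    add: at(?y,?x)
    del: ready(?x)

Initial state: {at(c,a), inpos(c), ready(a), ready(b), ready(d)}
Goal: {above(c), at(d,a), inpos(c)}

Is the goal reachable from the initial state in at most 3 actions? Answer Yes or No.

Yes

1. flip(c,d)  →  {above(c), at(c,a), inpos(c), linked(c), ready(a), ready(b)}
2. flip(d,b)  →  {above(c), above(d), at(c,a), inpos(c), linked(c), linked(d), ready(a)}
3. swap(a,d)  →  {above(c), above(d), at(c,a), at(d,a), inpos(c), linked(c), linked(d)}
optimal plan length = 3; 3 ≤ 3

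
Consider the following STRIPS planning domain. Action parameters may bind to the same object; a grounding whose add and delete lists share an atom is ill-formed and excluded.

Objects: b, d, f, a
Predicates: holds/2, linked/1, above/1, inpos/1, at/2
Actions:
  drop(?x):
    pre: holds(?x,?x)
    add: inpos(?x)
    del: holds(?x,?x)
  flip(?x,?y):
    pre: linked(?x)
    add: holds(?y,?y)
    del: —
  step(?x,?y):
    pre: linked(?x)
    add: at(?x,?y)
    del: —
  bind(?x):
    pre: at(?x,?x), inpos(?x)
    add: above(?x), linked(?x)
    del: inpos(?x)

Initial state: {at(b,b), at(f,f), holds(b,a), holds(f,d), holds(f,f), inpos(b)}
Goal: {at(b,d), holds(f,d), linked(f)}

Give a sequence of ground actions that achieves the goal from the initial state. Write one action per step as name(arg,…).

drop(f); bind(b); step(b,d); bind(f)

1. drop(f)  →  {at(b,b), at(f,f), holds(b,a), holds(f,d), inpos(b), inpos(f)}
2. bind(b)  →  {above(b), at(b,b), at(f,f), holds(b,a), holds(f,d), inpos(f), linked(b)}
3. step(b,d)  →  {above(b), at(b,b), at(b,d), at(f,f), holds(b,a), holds(f,d), inpos(f), linked(b)}
4. bind(f)  →  {above(b), above(f), at(b,b), at(b,d), at(f,f), holds(b,a), holds(f,d), linked(b), linked(f)}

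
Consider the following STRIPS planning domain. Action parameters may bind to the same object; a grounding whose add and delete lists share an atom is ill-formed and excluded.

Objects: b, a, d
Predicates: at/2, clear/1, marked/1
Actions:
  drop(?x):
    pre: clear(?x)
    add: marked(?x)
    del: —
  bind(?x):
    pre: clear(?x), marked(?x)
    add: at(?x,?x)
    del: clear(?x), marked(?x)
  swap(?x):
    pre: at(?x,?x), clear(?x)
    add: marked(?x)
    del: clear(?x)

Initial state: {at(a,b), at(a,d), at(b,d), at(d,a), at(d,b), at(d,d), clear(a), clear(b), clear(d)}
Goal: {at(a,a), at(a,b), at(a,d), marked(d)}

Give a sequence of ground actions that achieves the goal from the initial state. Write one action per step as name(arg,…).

1. drop(a)  →  {at(a,b), at(a,d), at(b,d), at(d,a), at(d,b), at(d,d), clear(a), clear(b), clear(d), marked(a)}
2. drop(d)  →  {at(a,b), at(a,d), at(b,d), at(d,a), at(d,b), at(d,d), clear(a), clear(b), clear(d), marked(a), marked(d)}
3. bind(a)  →  {at(a,a), at(a,b), at(a,d), at(b,d), at(d,a), at(d,b), at(d,d), clear(b), clear(d), marked(d)}

drop(a); drop(d); bind(a)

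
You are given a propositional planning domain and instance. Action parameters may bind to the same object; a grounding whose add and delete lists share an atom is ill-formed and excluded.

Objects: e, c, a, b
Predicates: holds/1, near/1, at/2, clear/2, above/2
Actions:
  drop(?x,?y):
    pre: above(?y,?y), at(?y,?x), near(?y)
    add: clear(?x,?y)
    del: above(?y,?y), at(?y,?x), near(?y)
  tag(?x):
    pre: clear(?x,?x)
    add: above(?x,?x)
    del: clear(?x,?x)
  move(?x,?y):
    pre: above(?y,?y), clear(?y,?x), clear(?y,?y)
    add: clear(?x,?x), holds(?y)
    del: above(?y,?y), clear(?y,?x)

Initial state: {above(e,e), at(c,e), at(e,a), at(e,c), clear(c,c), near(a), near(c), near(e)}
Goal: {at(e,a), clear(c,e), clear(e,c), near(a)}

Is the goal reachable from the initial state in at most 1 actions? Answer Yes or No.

1. drop(c,e)  →  {at(c,e), at(e,a), clear(c,c), clear(c,e), near(a), near(c)}
2. tag(c)  →  {above(c,c), at(c,e), at(e,a), clear(c,e), near(a), near(c)}
3. drop(e,c)  →  {at(e,a), clear(c,e), clear(e,c), near(a)}
optimal plan length = 3; 3 > 1

No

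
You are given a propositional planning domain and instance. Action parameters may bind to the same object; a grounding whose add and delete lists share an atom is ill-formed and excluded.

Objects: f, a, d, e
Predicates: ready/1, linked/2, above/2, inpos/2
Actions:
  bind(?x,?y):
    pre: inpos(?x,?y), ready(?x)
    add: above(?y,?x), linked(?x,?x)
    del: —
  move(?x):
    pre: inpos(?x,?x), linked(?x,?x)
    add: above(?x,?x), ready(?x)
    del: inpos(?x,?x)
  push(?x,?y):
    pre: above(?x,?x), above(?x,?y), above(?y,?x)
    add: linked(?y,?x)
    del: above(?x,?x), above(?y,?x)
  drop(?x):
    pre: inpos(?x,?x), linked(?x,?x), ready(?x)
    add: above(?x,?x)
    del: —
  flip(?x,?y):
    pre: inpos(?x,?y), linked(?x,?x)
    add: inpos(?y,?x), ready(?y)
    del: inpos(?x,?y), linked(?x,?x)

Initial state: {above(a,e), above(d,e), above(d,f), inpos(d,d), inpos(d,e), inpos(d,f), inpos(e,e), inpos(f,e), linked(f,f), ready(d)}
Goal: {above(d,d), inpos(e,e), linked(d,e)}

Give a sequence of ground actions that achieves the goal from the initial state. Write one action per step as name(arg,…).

1. bind(d,d)  →  {above(a,e), above(d,d), above(d,e), above(d,f), inpos(d,d), inpos(d,e), inpos(d,f), inpos(e,e), inpos(f,e), linked(d,d), linked(f,f), ready(d)}
2. bind(d,e)  →  {above(a,e), above(d,d), above(d,e), above(d,f), above(e,d), inpos(d,d), inpos(d,e), inpos(d,f), inpos(e,e), inpos(f,e), linked(d,d), linked(f,f), ready(d)}
3. flip(f,e)  →  {above(a,e), above(d,d), above(d,e), above(d,f), above(e,d), inpos(d,d), inpos(d,e), inpos(d,f), inpos(e,e), inpos(e,f), linked(d,d), ready(d), ready(e)}
4. bind(e,e)  →  {above(a,e), above(d,d), above(d,e), above(d,f), above(e,d), above(e,e), inpos(d,d), inpos(d,e), inpos(d,f), inpos(e,e), inpos(e,f), linked(d,d), linked(e,e), ready(d), ready(e)}
5. push(e,d)  →  {above(a,e), above(d,d), above(d,f), above(e,d), inpos(d,d), inpos(d,e), inpos(d,f), inpos(e,e), inpos(e,f), linked(d,d), linked(d,e), linked(e,e), ready(d), ready(e)}

bind(d,d); bind(d,e); flip(f,e); bind(e,e); push(e,d)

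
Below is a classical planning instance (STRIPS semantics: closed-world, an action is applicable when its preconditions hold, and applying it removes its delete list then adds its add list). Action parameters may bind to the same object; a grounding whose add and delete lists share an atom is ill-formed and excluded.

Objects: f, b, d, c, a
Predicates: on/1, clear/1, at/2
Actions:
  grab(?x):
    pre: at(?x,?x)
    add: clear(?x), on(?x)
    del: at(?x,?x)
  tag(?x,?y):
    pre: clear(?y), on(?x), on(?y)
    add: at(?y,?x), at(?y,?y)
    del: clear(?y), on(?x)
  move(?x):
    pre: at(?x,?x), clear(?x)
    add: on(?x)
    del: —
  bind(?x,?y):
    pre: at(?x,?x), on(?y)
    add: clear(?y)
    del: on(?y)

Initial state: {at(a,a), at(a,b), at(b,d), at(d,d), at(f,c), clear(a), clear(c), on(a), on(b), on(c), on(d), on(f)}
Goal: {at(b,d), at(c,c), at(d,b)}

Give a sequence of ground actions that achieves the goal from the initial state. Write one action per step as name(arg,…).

grab(d); tag(f,c); tag(b,d)

1. grab(d)  →  {at(a,a), at(a,b), at(b,d), at(f,c), clear(a), clear(c), clear(d), on(a), on(b), on(c), on(d), on(f)}
2. tag(f,c)  →  {at(a,a), at(a,b), at(b,d), at(c,c), at(c,f), at(f,c), clear(a), clear(d), on(a), on(b), on(c), on(d)}
3. tag(b,d)  →  {at(a,a), at(a,b), at(b,d), at(c,c), at(c,f), at(d,b), at(d,d), at(f,c), clear(a), on(a), on(c), on(d)}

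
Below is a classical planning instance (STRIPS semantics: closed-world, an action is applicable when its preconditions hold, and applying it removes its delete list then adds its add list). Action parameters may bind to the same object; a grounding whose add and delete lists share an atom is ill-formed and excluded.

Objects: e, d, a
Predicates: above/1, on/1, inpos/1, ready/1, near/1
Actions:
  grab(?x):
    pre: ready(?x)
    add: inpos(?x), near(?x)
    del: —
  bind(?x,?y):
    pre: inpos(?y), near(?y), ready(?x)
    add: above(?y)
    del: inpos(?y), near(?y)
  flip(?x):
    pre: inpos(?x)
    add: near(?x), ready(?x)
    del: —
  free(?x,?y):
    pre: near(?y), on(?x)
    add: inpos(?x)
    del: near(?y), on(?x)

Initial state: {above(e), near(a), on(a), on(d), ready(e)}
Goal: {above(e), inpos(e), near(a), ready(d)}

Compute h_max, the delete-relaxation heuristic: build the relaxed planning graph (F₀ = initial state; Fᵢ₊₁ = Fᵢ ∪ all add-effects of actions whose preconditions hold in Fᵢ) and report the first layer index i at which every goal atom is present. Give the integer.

2

F0 = init (5 atoms)
F1 = F0 ∪ {inpos(a), inpos(d), inpos(e), near(e)}  (9 atoms)
F2 = F1 ∪ {above(a), near(d), ready(a), ready(d)}  (13 atoms)
goal ⊆ F2  ⇒  h_max = 2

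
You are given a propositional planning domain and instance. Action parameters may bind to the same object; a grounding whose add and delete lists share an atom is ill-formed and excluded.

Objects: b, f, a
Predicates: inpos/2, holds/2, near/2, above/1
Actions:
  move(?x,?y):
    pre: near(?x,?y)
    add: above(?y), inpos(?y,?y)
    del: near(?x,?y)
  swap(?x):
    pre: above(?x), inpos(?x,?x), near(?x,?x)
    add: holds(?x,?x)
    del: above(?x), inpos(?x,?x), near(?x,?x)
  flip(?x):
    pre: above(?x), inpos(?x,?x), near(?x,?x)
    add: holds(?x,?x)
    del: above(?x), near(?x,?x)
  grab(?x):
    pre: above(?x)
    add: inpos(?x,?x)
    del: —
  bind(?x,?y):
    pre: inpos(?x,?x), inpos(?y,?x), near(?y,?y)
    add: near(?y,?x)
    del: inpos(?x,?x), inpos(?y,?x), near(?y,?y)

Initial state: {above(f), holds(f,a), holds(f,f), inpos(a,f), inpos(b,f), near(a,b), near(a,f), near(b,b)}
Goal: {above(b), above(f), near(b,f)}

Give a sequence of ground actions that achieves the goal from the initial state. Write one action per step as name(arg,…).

move(a,b); move(a,f); bind(f,b)

1. move(a,b)  →  {above(b), above(f), holds(f,a), holds(f,f), inpos(a,f), inpos(b,b), inpos(b,f), near(a,f), near(b,b)}
2. move(a,f)  →  {above(b), above(f), holds(f,a), holds(f,f), inpos(a,f), inpos(b,b), inpos(b,f), inpos(f,f), near(b,b)}
3. bind(f,b)  →  {above(b), above(f), holds(f,a), holds(f,f), inpos(a,f), inpos(b,b), near(b,f)}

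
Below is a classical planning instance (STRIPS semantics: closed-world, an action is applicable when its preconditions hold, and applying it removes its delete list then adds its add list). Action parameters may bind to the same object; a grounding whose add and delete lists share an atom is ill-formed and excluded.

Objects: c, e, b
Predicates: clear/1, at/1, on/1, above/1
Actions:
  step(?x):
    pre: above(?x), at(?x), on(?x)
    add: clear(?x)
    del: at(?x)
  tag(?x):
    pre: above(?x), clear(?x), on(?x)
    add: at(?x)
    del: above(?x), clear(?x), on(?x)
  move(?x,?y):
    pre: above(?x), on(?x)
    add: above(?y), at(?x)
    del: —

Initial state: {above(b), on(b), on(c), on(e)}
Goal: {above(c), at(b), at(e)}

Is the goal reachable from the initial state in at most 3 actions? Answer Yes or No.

Yes

1. move(b,e)  →  {above(b), above(e), at(b), on(b), on(c), on(e)}
2. move(e,c)  →  {above(b), above(c), above(e), at(b), at(e), on(b), on(c), on(e)}
optimal plan length = 2; 2 ≤ 3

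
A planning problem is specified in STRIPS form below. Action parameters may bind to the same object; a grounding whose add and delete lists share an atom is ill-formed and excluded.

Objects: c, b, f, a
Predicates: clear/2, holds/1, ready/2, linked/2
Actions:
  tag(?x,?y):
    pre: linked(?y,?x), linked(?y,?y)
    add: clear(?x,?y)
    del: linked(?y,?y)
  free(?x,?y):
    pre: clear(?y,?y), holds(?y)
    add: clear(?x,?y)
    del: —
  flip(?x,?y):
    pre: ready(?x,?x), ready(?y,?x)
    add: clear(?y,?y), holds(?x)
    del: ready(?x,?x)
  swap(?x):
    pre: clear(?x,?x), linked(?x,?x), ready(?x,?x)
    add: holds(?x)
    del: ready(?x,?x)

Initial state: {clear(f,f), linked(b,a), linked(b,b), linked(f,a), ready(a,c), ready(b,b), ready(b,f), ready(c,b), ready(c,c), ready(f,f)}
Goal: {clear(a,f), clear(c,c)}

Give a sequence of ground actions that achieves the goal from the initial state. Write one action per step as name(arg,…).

flip(c,c); flip(f,b); free(a,f)

1. flip(c,c)  →  {clear(c,c), clear(f,f), holds(c), linked(b,a), linked(b,b), linked(f,a), ready(a,c), ready(b,b), ready(b,f), ready(c,b), ready(f,f)}
2. flip(f,b)  →  {clear(b,b), clear(c,c), clear(f,f), holds(c), holds(f), linked(b,a), linked(b,b), linked(f,a), ready(a,c), ready(b,b), ready(b,f), ready(c,b)}
3. free(a,f)  →  {clear(a,f), clear(b,b), clear(c,c), clear(f,f), holds(c), holds(f), linked(b,a), linked(b,b), linked(f,a), ready(a,c), ready(b,b), ready(b,f), ready(c,b)}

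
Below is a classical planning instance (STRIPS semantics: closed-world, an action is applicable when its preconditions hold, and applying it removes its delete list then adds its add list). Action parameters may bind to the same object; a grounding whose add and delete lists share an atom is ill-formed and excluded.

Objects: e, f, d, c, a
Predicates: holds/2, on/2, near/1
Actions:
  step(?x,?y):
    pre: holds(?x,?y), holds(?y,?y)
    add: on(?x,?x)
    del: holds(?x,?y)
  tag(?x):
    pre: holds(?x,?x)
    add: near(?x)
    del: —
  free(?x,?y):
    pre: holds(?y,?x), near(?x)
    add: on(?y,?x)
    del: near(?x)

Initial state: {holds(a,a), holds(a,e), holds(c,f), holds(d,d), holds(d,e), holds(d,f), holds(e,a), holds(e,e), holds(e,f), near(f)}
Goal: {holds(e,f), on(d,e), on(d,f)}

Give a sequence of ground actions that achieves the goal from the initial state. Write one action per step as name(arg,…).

1. tag(e)  →  {holds(a,a), holds(a,e), holds(c,f), holds(d,d), holds(d,e), holds(d,f), holds(e,a), holds(e,e), holds(e,f), near(e), near(f)}
2. free(e,d)  →  {holds(a,a), holds(a,e), holds(c,f), holds(d,d), holds(d,e), holds(d,f), holds(e,a), holds(e,e), holds(e,f), near(f), on(d,e)}
3. free(f,d)  →  {holds(a,a), holds(a,e), holds(c,f), holds(d,d), holds(d,e), holds(d,f), holds(e,a), holds(e,e), holds(e,f), on(d,e), on(d,f)}

tag(e); free(e,d); free(f,d)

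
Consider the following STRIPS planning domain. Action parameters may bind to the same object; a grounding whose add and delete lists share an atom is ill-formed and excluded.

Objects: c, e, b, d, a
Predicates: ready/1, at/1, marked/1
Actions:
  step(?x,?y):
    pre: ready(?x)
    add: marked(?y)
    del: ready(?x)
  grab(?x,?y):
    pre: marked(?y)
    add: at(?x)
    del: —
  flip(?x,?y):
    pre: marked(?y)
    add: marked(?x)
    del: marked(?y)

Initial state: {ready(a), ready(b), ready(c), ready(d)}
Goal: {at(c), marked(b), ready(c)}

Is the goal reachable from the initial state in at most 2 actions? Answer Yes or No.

Yes

1. step(b,b)  →  {marked(b), ready(a), ready(c), ready(d)}
2. grab(c,b)  →  {at(c), marked(b), ready(a), ready(c), ready(d)}
optimal plan length = 2; 2 ≤ 2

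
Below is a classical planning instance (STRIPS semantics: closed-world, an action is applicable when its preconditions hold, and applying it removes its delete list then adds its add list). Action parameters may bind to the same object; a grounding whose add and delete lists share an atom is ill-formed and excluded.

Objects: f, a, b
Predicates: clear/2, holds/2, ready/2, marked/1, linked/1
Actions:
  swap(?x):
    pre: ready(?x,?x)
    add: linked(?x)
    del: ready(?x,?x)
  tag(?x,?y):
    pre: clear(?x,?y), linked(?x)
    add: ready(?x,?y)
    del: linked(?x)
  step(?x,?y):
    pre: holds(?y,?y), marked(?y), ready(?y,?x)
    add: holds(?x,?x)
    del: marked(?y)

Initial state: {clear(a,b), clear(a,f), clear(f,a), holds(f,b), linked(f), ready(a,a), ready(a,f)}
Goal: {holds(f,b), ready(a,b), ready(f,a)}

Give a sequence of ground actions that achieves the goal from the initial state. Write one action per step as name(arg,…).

1. swap(a)  →  {clear(a,b), clear(a,f), clear(f,a), holds(f,b), linked(a), linked(f), ready(a,f)}
2. tag(f,a)  →  {clear(a,b), clear(a,f), clear(f,a), holds(f,b), linked(a), ready(a,f), ready(f,a)}
3. tag(a,b)  →  {clear(a,b), clear(a,f), clear(f,a), holds(f,b), ready(a,b), ready(a,f), ready(f,a)}

swap(a); tag(f,a); tag(a,b)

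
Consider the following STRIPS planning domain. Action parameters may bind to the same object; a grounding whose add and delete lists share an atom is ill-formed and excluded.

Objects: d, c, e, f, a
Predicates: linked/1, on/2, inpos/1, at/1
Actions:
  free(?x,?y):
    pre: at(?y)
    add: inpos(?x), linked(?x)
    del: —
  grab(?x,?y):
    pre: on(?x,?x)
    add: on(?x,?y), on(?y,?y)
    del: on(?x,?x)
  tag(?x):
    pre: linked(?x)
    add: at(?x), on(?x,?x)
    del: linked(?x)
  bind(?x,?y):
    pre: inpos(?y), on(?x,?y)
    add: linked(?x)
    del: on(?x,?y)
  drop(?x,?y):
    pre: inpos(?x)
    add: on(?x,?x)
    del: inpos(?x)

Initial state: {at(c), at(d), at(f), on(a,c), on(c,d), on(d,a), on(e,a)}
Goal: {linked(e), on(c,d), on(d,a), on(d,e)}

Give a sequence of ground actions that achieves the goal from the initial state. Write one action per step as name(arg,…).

free(d,d); free(e,d); tag(d); grab(d,e)

1. free(d,d)  →  {at(c), at(d), at(f), inpos(d), linked(d), on(a,c), on(c,d), on(d,a), on(e,a)}
2. free(e,d)  →  {at(c), at(d), at(f), inpos(d), inpos(e), linked(d), linked(e), on(a,c), on(c,d), on(d,a), on(e,a)}
3. tag(d)  →  {at(c), at(d), at(f), inpos(d), inpos(e), linked(e), on(a,c), on(c,d), on(d,a), on(d,d), on(e,a)}
4. grab(d,e)  →  {at(c), at(d), at(f), inpos(d), inpos(e), linked(e), on(a,c), on(c,d), on(d,a), on(d,e), on(e,a), on(e,e)}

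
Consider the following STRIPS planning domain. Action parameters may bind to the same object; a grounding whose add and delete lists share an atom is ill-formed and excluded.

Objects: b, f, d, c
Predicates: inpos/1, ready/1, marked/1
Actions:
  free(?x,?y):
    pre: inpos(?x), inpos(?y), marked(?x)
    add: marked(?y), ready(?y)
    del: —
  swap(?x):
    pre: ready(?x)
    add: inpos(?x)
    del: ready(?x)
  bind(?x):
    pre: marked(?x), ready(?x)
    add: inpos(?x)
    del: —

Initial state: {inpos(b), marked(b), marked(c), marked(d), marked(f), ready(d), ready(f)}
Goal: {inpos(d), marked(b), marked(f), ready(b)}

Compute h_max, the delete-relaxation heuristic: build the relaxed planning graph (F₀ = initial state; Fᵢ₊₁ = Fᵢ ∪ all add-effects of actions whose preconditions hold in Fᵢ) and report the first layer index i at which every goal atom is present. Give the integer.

1

F0 = init (7 atoms)
F1 = F0 ∪ {inpos(d), inpos(f), ready(b)}  (10 atoms)
goal ⊆ F1  ⇒  h_max = 1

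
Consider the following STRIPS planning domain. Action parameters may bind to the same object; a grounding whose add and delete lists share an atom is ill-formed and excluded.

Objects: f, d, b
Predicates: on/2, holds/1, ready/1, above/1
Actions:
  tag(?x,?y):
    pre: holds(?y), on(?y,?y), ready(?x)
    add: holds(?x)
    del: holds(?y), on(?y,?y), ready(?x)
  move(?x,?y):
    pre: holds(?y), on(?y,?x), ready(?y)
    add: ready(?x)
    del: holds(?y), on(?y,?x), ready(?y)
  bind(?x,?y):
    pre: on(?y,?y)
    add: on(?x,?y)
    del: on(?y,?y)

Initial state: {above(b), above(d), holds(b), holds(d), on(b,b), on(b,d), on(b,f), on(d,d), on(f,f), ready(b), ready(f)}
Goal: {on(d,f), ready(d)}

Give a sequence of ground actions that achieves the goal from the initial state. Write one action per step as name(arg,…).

move(d,b); bind(d,f)

1. move(d,b)  →  {above(b), above(d), holds(d), on(b,b), on(b,f), on(d,d), on(f,f), ready(d), ready(f)}
2. bind(d,f)  →  {above(b), above(d), holds(d), on(b,b), on(b,f), on(d,d), on(d,f), ready(d), ready(f)}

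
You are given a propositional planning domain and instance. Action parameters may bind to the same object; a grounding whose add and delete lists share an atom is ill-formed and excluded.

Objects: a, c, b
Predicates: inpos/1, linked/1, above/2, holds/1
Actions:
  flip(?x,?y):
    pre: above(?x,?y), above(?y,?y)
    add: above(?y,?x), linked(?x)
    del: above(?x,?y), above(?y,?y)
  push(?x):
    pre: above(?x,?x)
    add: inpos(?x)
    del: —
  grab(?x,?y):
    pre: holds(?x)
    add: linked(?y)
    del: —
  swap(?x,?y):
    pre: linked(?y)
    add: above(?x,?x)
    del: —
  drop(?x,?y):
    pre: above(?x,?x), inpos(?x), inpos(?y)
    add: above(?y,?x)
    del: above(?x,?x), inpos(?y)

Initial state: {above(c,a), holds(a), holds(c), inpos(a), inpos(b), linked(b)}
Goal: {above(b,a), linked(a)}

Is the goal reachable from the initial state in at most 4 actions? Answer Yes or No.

1. grab(a,a)  →  {above(c,a), holds(a), holds(c), inpos(a), inpos(b), linked(a), linked(b)}
2. swap(a,a)  →  {above(a,a), above(c,a), holds(a), holds(c), inpos(a), inpos(b), linked(a), linked(b)}
3. drop(a,b)  →  {above(b,a), above(c,a), holds(a), holds(c), inpos(a), linked(a), linked(b)}
optimal plan length = 3; 3 ≤ 4

Yes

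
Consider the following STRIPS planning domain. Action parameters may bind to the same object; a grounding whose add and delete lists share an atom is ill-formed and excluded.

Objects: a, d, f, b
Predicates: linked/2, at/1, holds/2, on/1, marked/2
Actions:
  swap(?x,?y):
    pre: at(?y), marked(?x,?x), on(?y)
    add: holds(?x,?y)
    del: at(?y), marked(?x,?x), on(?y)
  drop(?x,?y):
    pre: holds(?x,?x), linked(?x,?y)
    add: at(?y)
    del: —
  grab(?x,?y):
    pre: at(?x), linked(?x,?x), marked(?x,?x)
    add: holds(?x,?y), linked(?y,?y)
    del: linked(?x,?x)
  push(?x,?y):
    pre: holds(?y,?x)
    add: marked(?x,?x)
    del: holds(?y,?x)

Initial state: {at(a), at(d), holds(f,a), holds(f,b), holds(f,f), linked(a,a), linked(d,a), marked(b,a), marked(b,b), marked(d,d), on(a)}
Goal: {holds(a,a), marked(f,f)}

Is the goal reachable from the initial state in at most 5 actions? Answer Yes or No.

Yes

1. push(a,f)  →  {at(a), at(d), holds(f,b), holds(f,f), linked(a,a), linked(d,a), marked(a,a), marked(b,a), marked(b,b), marked(d,d), on(a)}
2. swap(a,a)  →  {at(d), holds(a,a), holds(f,b), holds(f,f), linked(a,a), linked(d,a), marked(b,a), marked(b,b), marked(d,d)}
3. push(f,f)  →  {at(d), holds(a,a), holds(f,b), linked(a,a), linked(d,a), marked(b,a), marked(b,b), marked(d,d), marked(f,f)}
optimal plan length = 3; 3 ≤ 5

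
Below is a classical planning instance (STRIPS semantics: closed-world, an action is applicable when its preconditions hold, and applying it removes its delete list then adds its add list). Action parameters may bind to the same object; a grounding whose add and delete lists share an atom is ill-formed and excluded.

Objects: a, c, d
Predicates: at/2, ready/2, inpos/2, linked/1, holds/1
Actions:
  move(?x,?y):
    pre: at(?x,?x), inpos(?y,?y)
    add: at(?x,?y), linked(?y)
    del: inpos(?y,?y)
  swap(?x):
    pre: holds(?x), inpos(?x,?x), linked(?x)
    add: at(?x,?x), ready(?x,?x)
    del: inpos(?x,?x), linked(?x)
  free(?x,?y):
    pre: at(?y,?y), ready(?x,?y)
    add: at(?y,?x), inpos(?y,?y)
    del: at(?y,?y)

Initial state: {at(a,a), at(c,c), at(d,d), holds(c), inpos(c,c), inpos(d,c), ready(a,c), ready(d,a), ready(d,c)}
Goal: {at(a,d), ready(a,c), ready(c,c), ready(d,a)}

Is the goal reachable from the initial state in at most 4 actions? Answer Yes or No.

Yes

1. move(a,c)  →  {at(a,a), at(a,c), at(c,c), at(d,d), holds(c), inpos(d,c), linked(c), ready(a,c), ready(d,a), ready(d,c)}
2. free(a,c)  →  {at(a,a), at(a,c), at(c,a), at(d,d), holds(c), inpos(c,c), inpos(d,c), linked(c), ready(a,c), ready(d,a), ready(d,c)}
3. swap(c)  →  {at(a,a), at(a,c), at(c,a), at(c,c), at(d,d), holds(c), inpos(d,c), ready(a,c), ready(c,c), ready(d,a), ready(d,c)}
4. free(d,a)  →  {at(a,c), at(a,d), at(c,a), at(c,c), at(d,d), holds(c), inpos(a,a), inpos(d,c), ready(a,c), ready(c,c), ready(d,a), ready(d,c)}
optimal plan length = 4; 4 ≤ 4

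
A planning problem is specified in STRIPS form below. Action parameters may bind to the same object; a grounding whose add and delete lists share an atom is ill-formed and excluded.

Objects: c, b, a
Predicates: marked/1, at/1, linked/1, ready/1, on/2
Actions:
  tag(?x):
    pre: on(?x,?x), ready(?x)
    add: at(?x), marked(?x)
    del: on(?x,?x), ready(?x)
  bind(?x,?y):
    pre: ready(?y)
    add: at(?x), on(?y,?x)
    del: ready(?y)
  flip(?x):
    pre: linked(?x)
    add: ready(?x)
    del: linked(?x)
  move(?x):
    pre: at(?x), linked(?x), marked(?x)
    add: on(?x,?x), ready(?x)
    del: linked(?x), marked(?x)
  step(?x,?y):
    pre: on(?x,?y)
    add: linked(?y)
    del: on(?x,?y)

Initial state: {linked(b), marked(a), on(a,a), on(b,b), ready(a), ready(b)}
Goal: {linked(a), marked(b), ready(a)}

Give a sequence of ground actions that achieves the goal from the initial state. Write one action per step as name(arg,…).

1. tag(b)  →  {at(b), linked(b), marked(a), marked(b), on(a,a), ready(a)}
2. step(a,a)  →  {at(b), linked(a), linked(b), marked(a), marked(b), ready(a)}

tag(b); step(a,a)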